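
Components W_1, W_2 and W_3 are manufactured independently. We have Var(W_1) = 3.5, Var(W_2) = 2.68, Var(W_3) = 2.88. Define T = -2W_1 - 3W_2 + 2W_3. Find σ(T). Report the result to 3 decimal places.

7.046

By independence, Var(T) = (-2)²Var(W_1) + (-3)²Var(W_2) + (2)²Var(W_3)
= (-2)²·3.5 + (-3)²·2.68 + (2)²·2.88 = 49.64
σ(T) = √49.64 ≈ 7.046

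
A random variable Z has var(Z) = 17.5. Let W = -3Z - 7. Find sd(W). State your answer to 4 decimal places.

12.5499

var(-3Z - 7) = (-3)²·17.5 = 157.5
sd(W) = √157.5 ≈ 12.5499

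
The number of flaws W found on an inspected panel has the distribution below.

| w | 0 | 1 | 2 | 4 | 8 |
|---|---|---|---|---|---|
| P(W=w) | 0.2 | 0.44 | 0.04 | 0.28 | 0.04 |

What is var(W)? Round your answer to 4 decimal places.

E[W] = (0)(0.2) + (1)(0.44) + (2)(0.04) + (4)(0.28) + (8)(0.04) = 1.96
E[W²] = (0)²(0.2) + (1)²(0.44) + (2)²(0.04) + (4)²(0.28) + (8)²(0.04) = 7.64
var(W) = E[W²] − (E[W])² = 7.64 − (1.96)² = 3.7984

3.7984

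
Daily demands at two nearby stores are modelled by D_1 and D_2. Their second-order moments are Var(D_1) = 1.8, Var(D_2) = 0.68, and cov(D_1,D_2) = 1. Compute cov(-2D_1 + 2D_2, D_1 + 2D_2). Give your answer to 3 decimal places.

cov(-2D_1 + 2D_2, D_1 + 2D_2) = (-2)(1)Var(D_1) + (2)(2)Var(D_2) + [(-2)(2) + (2)(1)]cov(D_1,D_2)
= -2·1.8 + 4·0.68 + -2·1 = -2.88

-2.880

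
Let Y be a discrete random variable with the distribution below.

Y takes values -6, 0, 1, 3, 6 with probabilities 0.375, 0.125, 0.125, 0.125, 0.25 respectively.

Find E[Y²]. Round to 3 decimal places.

23.750

E[Y²] = (-6)²(0.375) + (0)²(0.125) + (1)²(0.125) + (3)²(0.125) + (6)²(0.25) = 23.75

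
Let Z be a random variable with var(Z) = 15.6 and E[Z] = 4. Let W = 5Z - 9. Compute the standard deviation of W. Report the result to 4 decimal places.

var(5Z - 9) = (5)²·15.6 = 390
SD(W) = √390 ≈ 19.7484

19.7484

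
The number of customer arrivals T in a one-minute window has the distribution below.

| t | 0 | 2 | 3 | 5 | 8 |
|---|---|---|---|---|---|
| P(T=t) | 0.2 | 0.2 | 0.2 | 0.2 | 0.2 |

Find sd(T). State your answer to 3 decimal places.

E[T] = (0)(0.2) + (2)(0.2) + (3)(0.2) + (5)(0.2) + (8)(0.2) = 3.6
E[T²] = (0)²(0.2) + (2)²(0.2) + (3)²(0.2) + (5)²(0.2) + (8)²(0.2) = 20.4
Var(T) = E[T²] − (E[T])² = 20.4 − (3.6)² = 7.44
sd(T) = √7.44 ≈ 2.728

2.728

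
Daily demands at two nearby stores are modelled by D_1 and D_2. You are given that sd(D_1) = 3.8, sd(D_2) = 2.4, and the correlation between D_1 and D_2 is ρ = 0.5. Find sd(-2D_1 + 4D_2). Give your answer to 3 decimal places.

8.773

V(D_1) = (3.8)² = 14.44;  V(D_2) = (2.4)² = 5.76
Cov(D_1,D_2) = ρ·sd(D_1)·sd(D_2) = 0.5·3.8·2.4 = 4.56
V(-2D_1 + 4D_2) = (-2)²·V(D_1) + (4)²·V(D_2) + 2·(-2)·(4)·Cov(D_1,D_2)
= 4·14.44 + 16·5.76 + -16·4.56 = 76.96
sd(-2D_1 + 4D_2) = √76.96 ≈ 8.773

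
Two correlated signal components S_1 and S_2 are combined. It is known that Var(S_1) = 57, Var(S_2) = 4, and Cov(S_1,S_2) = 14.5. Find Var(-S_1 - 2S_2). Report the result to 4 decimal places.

Var(-S_1 - 2S_2) = (-1)²·Var(S_1) + (-2)²·Var(S_2) + 2·(-1)·(-2)·Cov(S_1,S_2)
= 1·57 + 4·4 + 4·14.5 = 131

131.0000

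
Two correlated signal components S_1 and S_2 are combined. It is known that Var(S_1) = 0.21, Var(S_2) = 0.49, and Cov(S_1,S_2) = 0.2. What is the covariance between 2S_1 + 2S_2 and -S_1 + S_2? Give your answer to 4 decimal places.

0.5600

Cov(2S_1 + 2S_2, -S_1 + S_2) = (2)(-1)Var(S_1) + (2)(1)Var(S_2) + [(2)(1) + (2)(-1)]Cov(S_1,S_2)
= -2·0.21 + 2·0.49 + 0·0.2 = 0.56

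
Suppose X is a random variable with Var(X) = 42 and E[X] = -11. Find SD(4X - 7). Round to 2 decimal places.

Var(4X - 7) = (4)²·42 = 672
SD(4X - 7) = √672 ≈ 25.92

25.92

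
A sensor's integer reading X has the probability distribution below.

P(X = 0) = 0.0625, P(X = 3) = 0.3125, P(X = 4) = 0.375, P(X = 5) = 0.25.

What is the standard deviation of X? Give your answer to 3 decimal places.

1.210

E[X] = (0)(0.0625) + (3)(0.3125) + (4)(0.375) + (5)(0.25) = 3.6875
E[X²] = (0)²(0.0625) + (3)²(0.3125) + (4)²(0.375) + (5)²(0.25) = 15.0625
V(X) = E[X²] − (E[X])² = 15.0625 − (3.6875)² = 1.46484375
SD(X) = √1.46484375 ≈ 1.210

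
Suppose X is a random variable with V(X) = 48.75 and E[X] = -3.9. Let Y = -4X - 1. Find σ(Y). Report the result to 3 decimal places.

27.928

V(-4X - 1) = (-4)²·48.75 = 780
σ(Y) = √780 ≈ 27.928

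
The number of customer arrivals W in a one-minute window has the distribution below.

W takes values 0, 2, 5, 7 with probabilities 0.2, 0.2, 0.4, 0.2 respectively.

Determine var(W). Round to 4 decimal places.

E[W] = (0)(0.2) + (2)(0.2) + (5)(0.4) + (7)(0.2) = 3.8
E[W²] = (0)²(0.2) + (2)²(0.2) + (5)²(0.4) + (7)²(0.2) = 20.6
var(W) = E[W²] − (E[W])² = 20.6 − (3.8)² = 6.16

6.1600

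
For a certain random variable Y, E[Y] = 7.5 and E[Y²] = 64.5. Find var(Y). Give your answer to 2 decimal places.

var(Y) = 64.5 − (7.5)² = 8.25

8.25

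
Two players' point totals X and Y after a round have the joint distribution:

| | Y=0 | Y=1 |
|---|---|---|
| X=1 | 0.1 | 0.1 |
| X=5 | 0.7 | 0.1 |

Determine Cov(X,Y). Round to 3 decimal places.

-0.240

E[X] = 4.2,  E[Y] = 0.2
E[XY] = 0.6
Cov(X,Y) = E[XY] − E[X]E[Y] = 0.6 − (4.2)(0.2) = -0.24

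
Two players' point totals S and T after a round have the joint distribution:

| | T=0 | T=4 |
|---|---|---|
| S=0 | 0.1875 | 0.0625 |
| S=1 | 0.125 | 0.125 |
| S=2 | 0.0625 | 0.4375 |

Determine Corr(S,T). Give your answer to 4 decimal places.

E[S] = 1.25,  E[T] = 2.5
E[ST] = 4
Cov(S,T) = E[ST] − E[S]E[T] = 4 − (1.25)(2.5) = 0.875
Var(S) = 0.6875,  Var(T) = 3.75
ρ = 0.875 / √(0.6875·3.75) ≈ 0.5449

0.5449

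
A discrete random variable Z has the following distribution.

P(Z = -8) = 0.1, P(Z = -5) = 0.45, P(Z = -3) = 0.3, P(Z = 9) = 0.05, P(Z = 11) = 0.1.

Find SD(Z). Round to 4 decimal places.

E[Z] = (-8)(0.1) + (-5)(0.45) + (-3)(0.3) + (9)(0.05) + (11)(0.1) = -2.4
E[Z²] = (-8)²(0.1) + (-5)²(0.45) + (-3)²(0.3) + (9)²(0.05) + (11)²(0.1) = 36.5
Var(Z) = E[Z²] − (E[Z])² = 36.5 − (-2.4)² = 30.74
SD(Z) = √30.74 ≈ 5.5444

5.5444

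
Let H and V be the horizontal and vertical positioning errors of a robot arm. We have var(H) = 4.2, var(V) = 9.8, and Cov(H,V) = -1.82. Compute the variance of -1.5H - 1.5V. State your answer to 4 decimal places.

23.3100

var(-1.5H - 1.5V) = (-1.5)²·var(H) + (-1.5)²·var(V) + 2·(-1.5)·(-1.5)·Cov(H,V)
= 2.25·4.2 + 2.25·9.8 + 4.5·-1.82 = 23.31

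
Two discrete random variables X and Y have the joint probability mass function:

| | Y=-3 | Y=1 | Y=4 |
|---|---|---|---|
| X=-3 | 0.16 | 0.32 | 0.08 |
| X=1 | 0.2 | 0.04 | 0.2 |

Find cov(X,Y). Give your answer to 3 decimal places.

E[X] = -1.24,  E[Y] = 0.4
E[XY] = -0.24
cov(X,Y) = E[XY] − E[X]E[Y] = -0.24 − (-1.24)(0.4) = 0.256

0.256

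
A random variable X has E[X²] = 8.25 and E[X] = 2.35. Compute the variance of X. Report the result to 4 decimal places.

2.7275

Var(X) = 8.25 − (2.35)² = 2.7275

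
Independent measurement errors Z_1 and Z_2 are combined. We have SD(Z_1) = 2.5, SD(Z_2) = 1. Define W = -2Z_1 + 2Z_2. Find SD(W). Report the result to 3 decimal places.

5.385

V(Z_1) = 6.25, V(Z_2) = 1
By independence, V(W) = (-2)²V(Z_1) + (2)²V(Z_2)
= (-2)²·6.25 + (2)²·1 = 29
SD(W) = √29 ≈ 5.385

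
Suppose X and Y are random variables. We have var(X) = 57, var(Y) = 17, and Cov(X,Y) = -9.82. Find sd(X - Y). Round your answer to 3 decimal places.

9.677

var(X - Y) = (1)²·var(X) + (-1)²·var(Y) + 2·(1)·(-1)·Cov(X,Y)
= 1·57 + 1·17 + -2·-9.82 = 93.64
sd(X - Y) = √93.64 ≈ 9.677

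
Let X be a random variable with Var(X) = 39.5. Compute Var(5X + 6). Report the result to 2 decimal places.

Var(5X + 6) = (5)²·Var(X) = 25·39.5 = 987.5

987.50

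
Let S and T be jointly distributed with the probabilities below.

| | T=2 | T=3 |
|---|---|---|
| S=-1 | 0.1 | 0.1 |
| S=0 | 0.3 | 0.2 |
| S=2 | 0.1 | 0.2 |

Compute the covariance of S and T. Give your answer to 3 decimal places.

E[S] = 0.4,  E[T] = 2.5
E[ST] = 1.1
cov(S,T) = E[ST] − E[S]E[T] = 1.1 − (0.4)(2.5) = 0.1

0.100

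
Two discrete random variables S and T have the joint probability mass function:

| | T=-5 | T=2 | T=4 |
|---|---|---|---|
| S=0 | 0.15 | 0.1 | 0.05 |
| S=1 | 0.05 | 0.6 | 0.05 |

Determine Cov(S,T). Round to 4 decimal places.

0.5900

E[S] = 0.7,  E[T] = 0.8
E[ST] = 1.15
Cov(S,T) = E[ST] − E[S]E[T] = 1.15 − (0.7)(0.8) = 0.59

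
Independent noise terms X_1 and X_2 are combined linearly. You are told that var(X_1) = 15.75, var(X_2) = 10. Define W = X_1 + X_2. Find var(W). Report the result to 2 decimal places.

25.75

By independence, var(W) = (1)²var(X_1) + (1)²var(X_2)
= (1)²·15.75 + (1)²·10 = 25.75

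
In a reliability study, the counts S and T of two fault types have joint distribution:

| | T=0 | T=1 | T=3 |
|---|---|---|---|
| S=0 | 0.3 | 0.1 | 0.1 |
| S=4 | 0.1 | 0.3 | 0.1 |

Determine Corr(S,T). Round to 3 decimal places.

0.183

E[S] = 2,  E[T] = 1
E[ST] = 2.4
cov(S,T) = E[ST] − E[S]E[T] = 2.4 − (2)(1) = 0.4
var(S) = 4,  var(T) = 1.2
ρ = 0.4 / √(4·1.2) ≈ 0.183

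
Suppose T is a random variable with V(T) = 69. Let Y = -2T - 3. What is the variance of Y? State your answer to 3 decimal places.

276.000

V(-2T - 3) = (-2)²·V(T) = 4·69 = 276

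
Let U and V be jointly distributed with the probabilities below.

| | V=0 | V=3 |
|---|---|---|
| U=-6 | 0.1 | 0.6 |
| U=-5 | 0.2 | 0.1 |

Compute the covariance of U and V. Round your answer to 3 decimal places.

E[U] = -5.7,  E[V] = 2.1
E[UV] = -12.3
cov(U,V) = E[UV] − E[U]E[V] = -12.3 − (-5.7)(2.1) = -0.33

-0.330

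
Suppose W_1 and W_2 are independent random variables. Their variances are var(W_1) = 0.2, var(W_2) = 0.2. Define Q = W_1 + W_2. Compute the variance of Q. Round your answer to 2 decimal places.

By independence, var(Q) = (1)²var(W_1) + (1)²var(W_2)
= (1)²·0.2 + (1)²·0.2 = 0.4

0.40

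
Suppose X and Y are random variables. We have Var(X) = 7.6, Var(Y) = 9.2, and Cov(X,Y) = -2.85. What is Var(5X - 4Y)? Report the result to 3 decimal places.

451.200

Var(5X - 4Y) = (5)²·Var(X) + (-4)²·Var(Y) + 2·(5)·(-4)·Cov(X,Y)
= 25·7.6 + 16·9.2 + -40·-2.85 = 451.2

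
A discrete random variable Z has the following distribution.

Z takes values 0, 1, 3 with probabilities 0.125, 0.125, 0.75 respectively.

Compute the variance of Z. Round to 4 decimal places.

1.2344

E[Z] = (0)(0.125) + (1)(0.125) + (3)(0.75) = 2.375
E[Z²] = (0)²(0.125) + (1)²(0.125) + (3)²(0.75) = 6.875
Var(Z) = E[Z²] − (E[Z])² = 6.875 − (2.375)² = 1.234375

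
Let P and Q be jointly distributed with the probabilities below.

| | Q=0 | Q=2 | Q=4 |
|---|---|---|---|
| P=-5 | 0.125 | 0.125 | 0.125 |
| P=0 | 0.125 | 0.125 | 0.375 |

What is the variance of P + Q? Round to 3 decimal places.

E[P] = -1.875,  E[Q] = 2.5,  E[PQ] = -3.75
var(P) = 9.375 − (-1.875)² = 5.859375;  var(Q) = 9 − (2.5)² = 2.75
cov(P,Q) = -3.75 − (-1.875)(2.5) = 0.9375
var(P + Q) = (1)²·5.859375 + (1)²·2.75 + 2·(1)·(1)·0.9375 = 10.484375

10.484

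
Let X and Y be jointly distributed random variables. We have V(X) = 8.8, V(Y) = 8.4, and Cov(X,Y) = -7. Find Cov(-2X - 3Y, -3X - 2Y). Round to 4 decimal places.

12.2000

Cov(-2X - 3Y, -3X - 2Y) = (-2)(-3)V(X) + (-3)(-2)V(Y) + [(-2)(-2) + (-3)(-3)]Cov(X,Y)
= 6·8.8 + 6·8.4 + 13·-7 = 12.2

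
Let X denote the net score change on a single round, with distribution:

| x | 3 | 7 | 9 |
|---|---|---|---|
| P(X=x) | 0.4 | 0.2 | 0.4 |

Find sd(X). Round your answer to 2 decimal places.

E[X] = (3)(0.4) + (7)(0.2) + (9)(0.4) = 6.2
E[X²] = (3)²(0.4) + (7)²(0.2) + (9)²(0.4) = 45.8
V(X) = E[X²] − (E[X])² = 45.8 − (6.2)² = 7.36
sd(X) = √7.36 ≈ 2.71

2.71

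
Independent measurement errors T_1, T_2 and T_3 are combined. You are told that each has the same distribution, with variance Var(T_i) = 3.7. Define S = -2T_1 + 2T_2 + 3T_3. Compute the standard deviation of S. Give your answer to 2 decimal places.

7.93

By independence, Var(S) = (-2)²Var(T_1) + (2)²Var(T_2) + (3)²Var(T_3)
= (-2)²·3.7 + (2)²·3.7 + (3)²·3.7 = 62.9
sd(S) = √62.9 ≈ 7.93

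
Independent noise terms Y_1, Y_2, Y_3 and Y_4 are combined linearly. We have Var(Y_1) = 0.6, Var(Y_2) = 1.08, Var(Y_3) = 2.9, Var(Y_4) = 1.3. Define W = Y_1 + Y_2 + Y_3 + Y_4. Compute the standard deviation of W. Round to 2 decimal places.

By independence, Var(W) = (1)²Var(Y_1) + (1)²Var(Y_2) + (1)²Var(Y_3) + (1)²Var(Y_4)
= (1)²·0.6 + (1)²·1.08 + (1)²·2.9 + (1)²·1.3 = 5.88
SD(W) = √5.88 ≈ 2.42

2.42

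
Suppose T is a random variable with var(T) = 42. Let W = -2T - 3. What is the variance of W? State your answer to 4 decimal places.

var(-2T - 3) = (-2)²·var(T) = 4·42 = 168

168.0000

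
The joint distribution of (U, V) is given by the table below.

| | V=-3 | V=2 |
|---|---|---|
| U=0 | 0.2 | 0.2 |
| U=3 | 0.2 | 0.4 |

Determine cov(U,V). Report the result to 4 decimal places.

0.6000

E[U] = 1.8,  E[V] = 0
E[UV] = 0.6
cov(U,V) = E[UV] − E[U]E[V] = 0.6 − (1.8)(0) = 0.6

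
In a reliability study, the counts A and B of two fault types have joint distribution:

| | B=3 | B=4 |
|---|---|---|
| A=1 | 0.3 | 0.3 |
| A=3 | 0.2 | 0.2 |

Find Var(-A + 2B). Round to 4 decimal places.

1.9600

E[A] = 1.8,  E[B] = 3.5,  E[AB] = 6.3
Var(A) = 4.2 − (1.8)² = 0.96;  Var(B) = 12.5 − (3.5)² = 0.25
cov(A,B) = 6.3 − (1.8)(3.5) = 0
Var(-A + 2B) = (-1)²·0.96 + (2)²·0.25 + 2·(-1)·(2)·0 = 1.96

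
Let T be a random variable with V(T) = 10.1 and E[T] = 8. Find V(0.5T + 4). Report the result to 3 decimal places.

2.525

V(0.5T + 4) = (0.5)²·V(T) = 0.25·10.1 = 2.525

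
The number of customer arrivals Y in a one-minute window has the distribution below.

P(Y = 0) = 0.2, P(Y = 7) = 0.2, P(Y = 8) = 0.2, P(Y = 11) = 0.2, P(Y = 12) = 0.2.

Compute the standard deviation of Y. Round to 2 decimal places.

E[Y] = (0)(0.2) + (7)(0.2) + (8)(0.2) + (11)(0.2) + (12)(0.2) = 7.6
E[Y²] = (0)²(0.2) + (7)²(0.2) + (8)²(0.2) + (11)²(0.2) + (12)²(0.2) = 75.6
var(Y) = E[Y²] − (E[Y])² = 75.6 − (7.6)² = 17.84
SD(Y) = √17.84 ≈ 4.22

4.22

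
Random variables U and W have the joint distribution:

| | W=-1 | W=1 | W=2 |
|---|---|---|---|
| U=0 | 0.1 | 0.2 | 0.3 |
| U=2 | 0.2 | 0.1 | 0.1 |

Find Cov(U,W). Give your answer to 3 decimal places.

-0.440

E[U] = 0.8,  E[W] = 0.8
E[UW] = 0.2
Cov(U,W) = E[UW] − E[U]E[W] = 0.2 − (0.8)(0.8) = -0.44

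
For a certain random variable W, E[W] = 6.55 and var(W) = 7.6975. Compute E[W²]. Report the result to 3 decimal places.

E[W²] = var(W) + (E[W])² = 7.6975 + (6.55)² = 50.6

50.600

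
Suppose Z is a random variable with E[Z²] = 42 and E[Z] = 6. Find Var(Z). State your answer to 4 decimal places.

6.0000

Var(Z) = 42 − (6)² = 6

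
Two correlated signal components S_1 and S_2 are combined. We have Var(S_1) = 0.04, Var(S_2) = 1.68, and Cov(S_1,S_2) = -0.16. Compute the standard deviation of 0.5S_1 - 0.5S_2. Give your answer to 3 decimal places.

0.714

Var(0.5S_1 - 0.5S_2) = (0.5)²·Var(S_1) + (-0.5)²·Var(S_2) + 2·(0.5)·(-0.5)·Cov(S_1,S_2)
= 0.25·0.04 + 0.25·1.68 + -0.5·-0.16 = 0.51
σ(0.5S_1 - 0.5S_2) = √0.51 ≈ 0.714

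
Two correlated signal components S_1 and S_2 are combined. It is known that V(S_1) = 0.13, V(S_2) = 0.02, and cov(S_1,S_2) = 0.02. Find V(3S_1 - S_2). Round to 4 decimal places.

V(3S_1 - S_2) = (3)²·V(S_1) + (-1)²·V(S_2) + 2·(3)·(-1)·cov(S_1,S_2)
= 9·0.13 + 1·0.02 + -6·0.02 = 1.07

1.0700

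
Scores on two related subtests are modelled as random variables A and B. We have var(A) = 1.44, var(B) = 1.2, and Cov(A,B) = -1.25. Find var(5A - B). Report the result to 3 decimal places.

var(5A - B) = (5)²·var(A) + (-1)²·var(B) + 2·(5)·(-1)·Cov(A,B)
= 25·1.44 + 1·1.2 + -10·-1.25 = 49.7

49.700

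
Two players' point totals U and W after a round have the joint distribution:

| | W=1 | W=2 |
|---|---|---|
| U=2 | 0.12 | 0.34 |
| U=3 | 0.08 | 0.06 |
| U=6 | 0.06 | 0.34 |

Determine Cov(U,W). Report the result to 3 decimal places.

0.132

E[U] = 3.74,  E[W] = 1.74
E[UW] = 6.64
Cov(U,W) = E[UW] − E[U]E[W] = 6.64 − (3.74)(1.74) = 0.1324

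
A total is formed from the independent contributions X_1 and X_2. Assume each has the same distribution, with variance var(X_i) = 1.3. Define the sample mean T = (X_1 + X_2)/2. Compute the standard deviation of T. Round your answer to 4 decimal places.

0.8062

By independence, var(T) = (0.5)²var(X_1) + (0.5)²var(X_2)
= (0.5)²·1.3 + (0.5)²·1.3 = 0.65
SD(T) = √0.65 ≈ 0.8062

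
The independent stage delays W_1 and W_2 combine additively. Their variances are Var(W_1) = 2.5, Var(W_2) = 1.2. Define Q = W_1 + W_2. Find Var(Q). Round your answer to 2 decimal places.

By independence, Var(Q) = (1)²Var(W_1) + (1)²Var(W_2)
= (1)²·2.5 + (1)²·1.2 = 3.7

3.70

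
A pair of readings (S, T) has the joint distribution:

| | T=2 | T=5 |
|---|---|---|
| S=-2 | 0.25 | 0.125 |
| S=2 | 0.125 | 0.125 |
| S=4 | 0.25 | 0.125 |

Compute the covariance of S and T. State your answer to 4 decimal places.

0.0938

E[S] = 1.25,  E[T] = 3.125
E[ST] = 4
Cov(S,T) = E[ST] − E[S]E[T] = 4 − (1.25)(3.125) = 0.09375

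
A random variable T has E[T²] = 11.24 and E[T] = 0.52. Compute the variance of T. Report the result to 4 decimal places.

10.9696

var(T) = 11.24 − (0.52)² = 10.9696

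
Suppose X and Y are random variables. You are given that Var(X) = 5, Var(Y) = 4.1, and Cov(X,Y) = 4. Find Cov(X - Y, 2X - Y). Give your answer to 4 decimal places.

Cov(X - Y, 2X - Y) = (1)(2)Var(X) + (-1)(-1)Var(Y) + [(1)(-1) + (-1)(2)]Cov(X,Y)
= 2·5 + 1·4.1 + -3·4 = 2.1

2.1000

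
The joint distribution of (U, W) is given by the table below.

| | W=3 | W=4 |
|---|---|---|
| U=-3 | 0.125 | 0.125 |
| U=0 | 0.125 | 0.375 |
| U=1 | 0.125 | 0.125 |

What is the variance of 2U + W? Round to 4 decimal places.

E[U] = -0.5,  E[W] = 3.625,  E[UW] = -1.75
Var(U) = 2.5 − (-0.5)² = 2.25;  Var(W) = 13.375 − (3.625)² = 0.234375
Cov(U,W) = -1.75 − (-0.5)(3.625) = 0.0625
Var(2U + W) = (2)²·2.25 + (1)²·0.234375 + 2·(2)·(1)·0.0625 = 9.484375

9.4844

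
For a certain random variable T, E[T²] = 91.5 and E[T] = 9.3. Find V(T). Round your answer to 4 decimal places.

V(T) = 91.5 − (9.3)² = 5.01

5.0100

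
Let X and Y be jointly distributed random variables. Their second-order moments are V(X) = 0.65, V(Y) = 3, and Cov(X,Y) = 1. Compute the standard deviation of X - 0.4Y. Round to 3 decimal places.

0.574

V(X - 0.4Y) = (1)²·V(X) + (-0.4)²·V(Y) + 2·(1)·(-0.4)·Cov(X,Y)
= 1·0.65 + 0.16·3 + -0.8·1 = 0.33
SD(X - 0.4Y) = √0.33 ≈ 0.574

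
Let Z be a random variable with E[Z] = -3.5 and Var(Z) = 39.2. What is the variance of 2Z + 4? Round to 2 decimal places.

Var(2Z + 4) = (2)²·Var(Z) = 4·39.2 = 156.8

156.80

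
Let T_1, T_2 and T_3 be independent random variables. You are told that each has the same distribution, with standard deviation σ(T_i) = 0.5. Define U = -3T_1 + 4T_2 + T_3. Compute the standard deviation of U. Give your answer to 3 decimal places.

2.550

V(T_i) = (0.5)² = 0.25
By independence, V(U) = (-3)²V(T_1) + (4)²V(T_2) + (1)²V(T_3)
= (-3)²·0.25 + (4)²·0.25 + (1)²·0.25 = 6.5
σ(U) = √6.5 ≈ 2.550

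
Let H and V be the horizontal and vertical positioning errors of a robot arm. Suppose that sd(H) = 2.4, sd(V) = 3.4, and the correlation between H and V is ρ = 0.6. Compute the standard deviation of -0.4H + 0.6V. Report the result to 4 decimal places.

Var(H) = (2.4)² = 5.76;  Var(V) = (3.4)² = 11.56
cov(H,V) = ρ·sd(H)·sd(V) = 0.6·2.4·3.4 = 4.896
Var(-0.4H + 0.6V) = (-0.4)²·Var(H) + (0.6)²·Var(V) + 2·(-0.4)·(0.6)·cov(H,V)
= 0.16·5.76 + 0.36·11.56 + -0.48·4.896 = 2.73312
sd(-0.4H + 0.6V) = √2.73312 ≈ 1.6532

1.6532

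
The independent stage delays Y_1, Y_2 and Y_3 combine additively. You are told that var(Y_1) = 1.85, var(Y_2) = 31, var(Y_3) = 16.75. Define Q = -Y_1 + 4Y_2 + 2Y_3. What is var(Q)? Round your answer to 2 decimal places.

By independence, var(Q) = (-1)²var(Y_1) + (4)²var(Y_2) + (2)²var(Y_3)
= (-1)²·1.85 + (4)²·31 + (2)²·16.75 = 564.85

564.85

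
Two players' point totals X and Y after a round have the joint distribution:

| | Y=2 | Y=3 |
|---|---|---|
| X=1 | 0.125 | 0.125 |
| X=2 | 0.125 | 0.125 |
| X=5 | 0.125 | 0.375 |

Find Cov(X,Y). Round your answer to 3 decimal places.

0.219

E[X] = 3.25,  E[Y] = 2.625
E[XY] = 8.75
Cov(X,Y) = E[XY] − E[X]E[Y] = 8.75 − (3.25)(2.625) = 0.21875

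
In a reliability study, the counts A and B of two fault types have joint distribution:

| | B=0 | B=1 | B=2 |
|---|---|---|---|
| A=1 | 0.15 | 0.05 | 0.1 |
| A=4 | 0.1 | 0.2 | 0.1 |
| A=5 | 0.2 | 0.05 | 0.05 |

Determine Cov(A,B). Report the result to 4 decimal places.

E[A] = 3.4,  E[B] = 0.8
E[AB] = 2.6
Cov(A,B) = E[AB] − E[A]E[B] = 2.6 − (3.4)(0.8) = -0.12

-0.1200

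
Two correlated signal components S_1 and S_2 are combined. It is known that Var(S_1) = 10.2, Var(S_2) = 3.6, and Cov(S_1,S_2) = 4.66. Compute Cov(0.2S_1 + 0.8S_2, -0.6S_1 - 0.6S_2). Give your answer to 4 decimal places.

-5.7480

Cov(0.2S_1 + 0.8S_2, -0.6S_1 - 0.6S_2) = (0.2)(-0.6)Var(S_1) + (0.8)(-0.6)Var(S_2) + [(0.2)(-0.6) + (0.8)(-0.6)]Cov(S_1,S_2)
= -0.12·10.2 + -0.48·3.6 + -0.6·4.66 = -5.748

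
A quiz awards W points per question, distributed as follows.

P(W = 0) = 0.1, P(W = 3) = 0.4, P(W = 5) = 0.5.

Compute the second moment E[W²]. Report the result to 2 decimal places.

16.10

E[W²] = (0)²(0.1) + (3)²(0.4) + (5)²(0.5) = 16.1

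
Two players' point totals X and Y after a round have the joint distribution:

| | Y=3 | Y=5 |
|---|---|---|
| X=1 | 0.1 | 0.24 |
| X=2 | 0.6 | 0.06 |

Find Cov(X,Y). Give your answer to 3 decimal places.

-0.276

E[X] = 1.66,  E[Y] = 3.6
E[XY] = 5.7
Cov(X,Y) = E[XY] − E[X]E[Y] = 5.7 − (1.66)(3.6) = -0.276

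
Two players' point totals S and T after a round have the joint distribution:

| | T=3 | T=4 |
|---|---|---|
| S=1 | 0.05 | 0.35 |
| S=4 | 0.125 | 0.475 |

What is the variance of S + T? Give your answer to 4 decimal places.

E[S] = 2.8,  E[T] = 3.825,  E[ST] = 10.65
Var(S) = 10 − (2.8)² = 2.16;  Var(T) = 14.775 − (3.825)² = 0.144375
Cov(S,T) = 10.65 − (2.8)(3.825) = -0.06
Var(S + T) = (1)²·2.16 + (1)²·0.144375 + 2·(1)·(1)·-0.06 = 2.184375

2.1844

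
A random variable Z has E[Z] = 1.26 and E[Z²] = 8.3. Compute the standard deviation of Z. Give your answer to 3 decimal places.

Var(Z) = 8.3 − (1.26)² = 6.7124
σ(Z) = √6.7124 ≈ 2.591

2.591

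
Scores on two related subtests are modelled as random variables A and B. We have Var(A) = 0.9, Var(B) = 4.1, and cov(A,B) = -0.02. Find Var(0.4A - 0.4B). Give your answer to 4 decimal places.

Var(0.4A - 0.4B) = (0.4)²·Var(A) + (-0.4)²·Var(B) + 2·(0.4)·(-0.4)·cov(A,B)
= 0.16·0.9 + 0.16·4.1 + -0.32·-0.02 = 0.8064

0.8064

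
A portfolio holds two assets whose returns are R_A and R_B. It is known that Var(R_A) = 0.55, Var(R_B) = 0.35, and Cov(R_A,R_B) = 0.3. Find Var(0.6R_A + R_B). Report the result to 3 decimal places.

Var(0.6R_A + R_B) = (0.6)²·Var(R_A) + (1)²·Var(R_B) + 2·(0.6)·(1)·Cov(R_A,R_B)
= 0.36·0.55 + 1·0.35 + 1.2·0.3 = 0.908

0.908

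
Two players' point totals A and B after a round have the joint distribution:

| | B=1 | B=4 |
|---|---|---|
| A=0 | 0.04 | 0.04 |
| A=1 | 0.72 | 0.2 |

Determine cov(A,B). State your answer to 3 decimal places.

E[A] = 0.92,  E[B] = 1.72
E[AB] = 1.52
cov(A,B) = E[AB] − E[A]E[B] = 1.52 − (0.92)(1.72) = -0.0624

-0.062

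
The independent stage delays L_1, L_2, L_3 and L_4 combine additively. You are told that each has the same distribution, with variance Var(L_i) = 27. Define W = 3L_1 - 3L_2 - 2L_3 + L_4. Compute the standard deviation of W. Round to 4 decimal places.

By independence, Var(W) = (3)²Var(L_1) + (-3)²Var(L_2) + (-2)²Var(L_3) + (1)²Var(L_4)
= (3)²·27 + (-3)²·27 + (-2)²·27 + (1)²·27 = 621
sd(W) = √621 ≈ 24.9199

24.9199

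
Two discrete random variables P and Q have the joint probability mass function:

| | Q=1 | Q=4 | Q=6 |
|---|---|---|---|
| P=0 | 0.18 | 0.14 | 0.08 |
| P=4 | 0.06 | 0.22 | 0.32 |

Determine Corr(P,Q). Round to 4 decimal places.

0.4341

E[P] = 2.4,  E[Q] = 4.08
E[PQ] = 11.44
cov(P,Q) = E[PQ] − E[P]E[Q] = 11.44 − (2.4)(4.08) = 1.648
var(P) = 3.84,  var(Q) = 3.7536
ρ = 1.648 / √(3.84·3.7536) ≈ 0.4341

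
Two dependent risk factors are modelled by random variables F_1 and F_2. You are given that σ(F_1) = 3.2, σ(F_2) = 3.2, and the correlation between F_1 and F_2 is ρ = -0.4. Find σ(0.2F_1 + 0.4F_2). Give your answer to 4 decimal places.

Var(F_1) = (3.2)² = 10.24;  Var(F_2) = (3.2)² = 10.24
Cov(F_1,F_2) = ρ·σ(F_1)·σ(F_2) = -0.4·3.2·3.2 = -4.096
Var(0.2F_1 + 0.4F_2) = (0.2)²·Var(F_1) + (0.4)²·Var(F_2) + 2·(0.2)·(0.4)·Cov(F_1,F_2)
= 0.04·10.24 + 0.16·10.24 + 0.16·-4.096 = 1.39264
σ(0.2F_1 + 0.4F_2) = √1.39264 ≈ 1.1801

1.1801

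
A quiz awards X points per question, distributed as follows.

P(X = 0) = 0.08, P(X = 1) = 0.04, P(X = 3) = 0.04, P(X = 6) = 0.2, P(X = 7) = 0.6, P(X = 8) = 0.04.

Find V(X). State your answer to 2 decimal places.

E[X] = (0)(0.08) + (1)(0.04) + (3)(0.04) + (6)(0.2) + (7)(0.6) + (8)(0.04) = 5.88
E[X²] = (0)²(0.08) + (1)²(0.04) + (3)²(0.04) + (6)²(0.2) + (7)²(0.6) + (8)²(0.04) = 39.56
V(X) = E[X²] − (E[X])² = 39.56 − (5.88)² = 4.9856

4.99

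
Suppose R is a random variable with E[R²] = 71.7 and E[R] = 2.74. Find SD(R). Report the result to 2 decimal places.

V(R) = 71.7 − (2.74)² = 64.1924
SD(R) = √64.1924 ≈ 8.01

8.01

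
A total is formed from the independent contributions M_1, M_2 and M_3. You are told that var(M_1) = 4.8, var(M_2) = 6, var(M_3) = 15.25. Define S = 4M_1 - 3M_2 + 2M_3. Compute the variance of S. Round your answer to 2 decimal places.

By independence, var(S) = (4)²var(M_1) + (-3)²var(M_2) + (2)²var(M_3)
= (4)²·4.8 + (-3)²·6 + (2)²·15.25 = 191.8

191.80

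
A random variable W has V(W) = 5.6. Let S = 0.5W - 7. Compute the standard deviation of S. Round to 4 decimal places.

1.1832

V(0.5W - 7) = (0.5)²·5.6 = 1.4
sd(S) = √1.4 ≈ 1.1832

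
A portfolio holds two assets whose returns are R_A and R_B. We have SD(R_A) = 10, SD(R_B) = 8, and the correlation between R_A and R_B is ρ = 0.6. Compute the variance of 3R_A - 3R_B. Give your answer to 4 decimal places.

Var(R_A) = (10)² = 100;  Var(R_B) = (8)² = 64
cov(R_A,R_B) = ρ·SD(R_A)·SD(R_B) = 0.6·10·8 = 48
Var(3R_A - 3R_B) = (3)²·Var(R_A) + (-3)²·Var(R_B) + 2·(3)·(-3)·cov(R_A,R_B)
= 9·100 + 9·64 + -18·48 = 612

612.0000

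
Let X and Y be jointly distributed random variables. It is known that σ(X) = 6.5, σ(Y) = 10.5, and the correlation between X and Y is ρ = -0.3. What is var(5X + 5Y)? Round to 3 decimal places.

2788.750

var(X) = (6.5)² = 42.25;  var(Y) = (10.5)² = 110.25
Cov(X,Y) = ρ·σ(X)·σ(Y) = -0.3·6.5·10.5 = -20.475
var(5X + 5Y) = (5)²·var(X) + (5)²·var(Y) + 2·(5)·(5)·Cov(X,Y)
= 25·42.25 + 25·110.25 + 50·-20.475 = 2788.75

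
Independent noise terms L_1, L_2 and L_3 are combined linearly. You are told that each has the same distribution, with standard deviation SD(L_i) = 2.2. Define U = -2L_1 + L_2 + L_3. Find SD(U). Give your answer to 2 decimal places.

5.39

V(L_i) = (2.2)² = 4.84
By independence, V(U) = (-2)²V(L_1) + (1)²V(L_2) + (1)²V(L_3)
= (-2)²·4.84 + (1)²·4.84 + (1)²·4.84 = 29.04
SD(U) = √29.04 ≈ 5.39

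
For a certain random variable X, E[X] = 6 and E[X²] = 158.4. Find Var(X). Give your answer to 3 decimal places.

122.400

Var(X) = 158.4 − (6)² = 122.4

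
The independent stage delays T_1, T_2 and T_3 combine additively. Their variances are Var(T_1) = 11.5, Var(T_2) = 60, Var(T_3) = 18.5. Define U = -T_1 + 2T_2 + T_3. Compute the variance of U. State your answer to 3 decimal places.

270.000

By independence, Var(U) = (-1)²Var(T_1) + (2)²Var(T_2) + (1)²Var(T_3)
= (-1)²·11.5 + (2)²·60 + (1)²·18.5 = 270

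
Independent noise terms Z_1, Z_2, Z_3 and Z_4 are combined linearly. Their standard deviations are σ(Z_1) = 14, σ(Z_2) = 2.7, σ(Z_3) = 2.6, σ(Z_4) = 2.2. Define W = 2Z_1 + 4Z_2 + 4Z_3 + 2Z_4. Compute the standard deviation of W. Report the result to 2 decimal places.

32.06

var(Z_1) = 196, var(Z_2) = 7.29, var(Z_3) = 6.76, var(Z_4) = 4.84
By independence, var(W) = (2)²var(Z_1) + (4)²var(Z_2) + (4)²var(Z_3) + (2)²var(Z_4)
= (2)²·196 + (4)²·7.29 + (4)²·6.76 + (2)²·4.84 = 1028.16
σ(W) = √1028.16 ≈ 32.06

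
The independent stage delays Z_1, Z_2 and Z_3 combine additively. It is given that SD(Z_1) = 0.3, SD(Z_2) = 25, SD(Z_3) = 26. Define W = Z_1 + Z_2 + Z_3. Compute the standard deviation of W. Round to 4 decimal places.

Var(Z_1) = 0.09, Var(Z_2) = 625, Var(Z_3) = 676
By independence, Var(W) = (1)²Var(Z_1) + (1)²Var(Z_2) + (1)²Var(Z_3)
= (1)²·0.09 + (1)²·625 + (1)²·676 = 1301.09
SD(W) = √1301.09 ≈ 36.0706

36.0706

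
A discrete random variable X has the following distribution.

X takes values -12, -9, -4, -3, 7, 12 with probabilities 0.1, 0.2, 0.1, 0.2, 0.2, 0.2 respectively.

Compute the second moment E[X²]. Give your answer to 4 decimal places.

E[X²] = (-12)²(0.1) + (-9)²(0.2) + (-4)²(0.1) + (-3)²(0.2) + (7)²(0.2) + (12)²(0.2) = 72.6

72.6000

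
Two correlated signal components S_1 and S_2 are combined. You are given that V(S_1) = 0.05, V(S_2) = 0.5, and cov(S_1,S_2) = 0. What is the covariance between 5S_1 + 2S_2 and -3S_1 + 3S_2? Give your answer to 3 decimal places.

2.250

cov(5S_1 + 2S_2, -3S_1 + 3S_2) = (5)(-3)V(S_1) + (2)(3)V(S_2) + [(5)(3) + (2)(-3)]cov(S_1,S_2)
= -15·0.05 + 6·0.5 + 9·0 = 2.25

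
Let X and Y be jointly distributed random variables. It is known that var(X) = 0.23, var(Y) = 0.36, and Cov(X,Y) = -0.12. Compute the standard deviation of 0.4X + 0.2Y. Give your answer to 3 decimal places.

0.179

var(0.4X + 0.2Y) = (0.4)²·var(X) + (0.2)²·var(Y) + 2·(0.4)·(0.2)·Cov(X,Y)
= 0.16·0.23 + 0.04·0.36 + 0.16·-0.12 = 0.032
SD(0.4X + 0.2Y) = √0.032 ≈ 0.179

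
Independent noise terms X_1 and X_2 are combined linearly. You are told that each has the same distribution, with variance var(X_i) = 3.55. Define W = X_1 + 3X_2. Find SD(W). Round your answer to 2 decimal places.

5.96

By independence, var(W) = (1)²var(X_1) + (3)²var(X_2)
= (1)²·3.55 + (3)²·3.55 = 35.5
SD(W) = √35.5 ≈ 5.96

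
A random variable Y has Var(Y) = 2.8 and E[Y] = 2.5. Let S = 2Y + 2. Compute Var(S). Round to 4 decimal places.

11.2000

Var(2Y + 2) = (2)²·Var(Y) = 4·2.8 = 11.2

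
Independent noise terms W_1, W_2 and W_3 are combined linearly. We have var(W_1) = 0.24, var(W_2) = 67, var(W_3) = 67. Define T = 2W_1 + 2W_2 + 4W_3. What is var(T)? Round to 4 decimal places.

1340.9600

By independence, var(T) = (2)²var(W_1) + (2)²var(W_2) + (4)²var(W_3)
= (2)²·0.24 + (2)²·67 + (4)²·67 = 1340.96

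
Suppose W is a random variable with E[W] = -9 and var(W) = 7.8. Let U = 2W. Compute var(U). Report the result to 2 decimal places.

31.20

var(2W) = (2)²·var(W) = 4·7.8 = 31.2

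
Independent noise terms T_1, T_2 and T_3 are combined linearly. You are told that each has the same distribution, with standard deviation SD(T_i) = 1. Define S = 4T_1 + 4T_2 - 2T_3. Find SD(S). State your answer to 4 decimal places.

6.0000

V(T_i) = (1)² = 1
By independence, V(S) = (4)²V(T_1) + (4)²V(T_2) + (-2)²V(T_3)
= (4)²·1 + (4)²·1 + (-2)²·1 = 36
SD(S) = √36 ≈ 6.0000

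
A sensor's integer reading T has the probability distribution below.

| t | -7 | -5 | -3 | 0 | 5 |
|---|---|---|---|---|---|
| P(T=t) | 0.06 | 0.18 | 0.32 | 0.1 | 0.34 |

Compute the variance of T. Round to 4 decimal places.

18.4836

E[T] = (-7)(0.06) + (-5)(0.18) + (-3)(0.32) + (0)(0.1) + (5)(0.34) = -0.58
E[T²] = (-7)²(0.06) + (-5)²(0.18) + (-3)²(0.32) + (0)²(0.1) + (5)²(0.34) = 18.82
Var(T) = E[T²] − (E[T])² = 18.82 − (-0.58)² = 18.4836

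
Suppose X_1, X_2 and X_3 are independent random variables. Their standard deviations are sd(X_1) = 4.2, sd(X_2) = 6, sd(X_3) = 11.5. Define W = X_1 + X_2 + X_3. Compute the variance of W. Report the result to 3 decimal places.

Var(X_1) = 17.64, Var(X_2) = 36, Var(X_3) = 132.25
By independence, Var(W) = (1)²Var(X_1) + (1)²Var(X_2) + (1)²Var(X_3)
= (1)²·17.64 + (1)²·36 + (1)²·132.25 = 185.89

185.890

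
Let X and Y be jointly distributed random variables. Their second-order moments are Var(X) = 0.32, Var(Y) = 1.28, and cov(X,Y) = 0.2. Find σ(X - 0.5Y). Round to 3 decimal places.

Var(X - 0.5Y) = (1)²·Var(X) + (-0.5)²·Var(Y) + 2·(1)·(-0.5)·cov(X,Y)
= 1·0.32 + 0.25·1.28 + -1·0.2 = 0.44
σ(X - 0.5Y) = √0.44 ≈ 0.663

0.663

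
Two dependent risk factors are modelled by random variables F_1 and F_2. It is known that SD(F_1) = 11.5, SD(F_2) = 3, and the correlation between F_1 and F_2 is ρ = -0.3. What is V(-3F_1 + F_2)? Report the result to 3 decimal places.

1261.350

V(F_1) = (11.5)² = 132.25;  V(F_2) = (3)² = 9
cov(F_1,F_2) = ρ·SD(F_1)·SD(F_2) = -0.3·11.5·3 = -10.35
V(-3F_1 + F_2) = (-3)²·V(F_1) + (1)²·V(F_2) + 2·(-3)·(1)·cov(F_1,F_2)
= 9·132.25 + 1·9 + -6·-10.35 = 1261.35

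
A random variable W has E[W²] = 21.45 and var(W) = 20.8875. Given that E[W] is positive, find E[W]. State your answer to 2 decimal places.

(E[W])² = E[W²] − var(W) = 21.45 − 20.8875 = 0.5625
E[W] = √0.5625 = 0.75

0.75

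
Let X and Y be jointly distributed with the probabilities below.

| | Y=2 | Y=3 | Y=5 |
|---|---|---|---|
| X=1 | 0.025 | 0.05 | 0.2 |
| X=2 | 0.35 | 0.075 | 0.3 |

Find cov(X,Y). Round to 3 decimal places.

E[X] = 1.725,  E[Y] = 3.625
E[XY] = 6.05
cov(X,Y) = E[XY] − E[X]E[Y] = 6.05 − (1.725)(3.625) = -0.203125

-0.203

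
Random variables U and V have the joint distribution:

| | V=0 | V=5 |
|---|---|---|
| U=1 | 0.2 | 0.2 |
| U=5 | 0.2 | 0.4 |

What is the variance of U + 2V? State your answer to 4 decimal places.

E[U] = 3.4,  E[V] = 3,  E[UV] = 11
Var(U) = 15.4 − (3.4)² = 3.84;  Var(V) = 15 − (3)² = 6
cov(U,V) = 11 − (3.4)(3) = 0.8
Var(U + 2V) = (1)²·3.84 + (2)²·6 + 2·(1)·(2)·0.8 = 31.04

31.0400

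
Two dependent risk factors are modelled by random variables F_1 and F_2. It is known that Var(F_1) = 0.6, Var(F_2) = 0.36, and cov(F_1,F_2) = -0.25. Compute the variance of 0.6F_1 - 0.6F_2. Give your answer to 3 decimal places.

Var(0.6F_1 - 0.6F_2) = (0.6)²·Var(F_1) + (-0.6)²·Var(F_2) + 2·(0.6)·(-0.6)·cov(F_1,F_2)
= 0.36·0.6 + 0.36·0.36 + -0.72·-0.25 = 0.5256

0.526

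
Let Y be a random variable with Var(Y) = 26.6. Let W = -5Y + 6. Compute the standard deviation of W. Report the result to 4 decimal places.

25.7876

Var(-5Y + 6) = (-5)²·26.6 = 665
sd(W) = √665 ≈ 25.7876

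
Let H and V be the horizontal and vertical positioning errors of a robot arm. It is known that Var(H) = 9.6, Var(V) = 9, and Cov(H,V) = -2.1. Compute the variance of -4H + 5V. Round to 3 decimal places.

462.600

Var(-4H + 5V) = (-4)²·Var(H) + (5)²·Var(V) + 2·(-4)·(5)·Cov(H,V)
= 16·9.6 + 25·9 + -40·-2.1 = 462.6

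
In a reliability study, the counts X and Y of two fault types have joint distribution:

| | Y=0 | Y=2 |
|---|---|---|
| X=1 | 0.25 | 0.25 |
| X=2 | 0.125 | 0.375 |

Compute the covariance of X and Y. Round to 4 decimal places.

0.1250

E[X] = 1.5,  E[Y] = 1.25
E[XY] = 2
cov(X,Y) = E[XY] − E[X]E[Y] = 2 − (1.5)(1.25) = 0.125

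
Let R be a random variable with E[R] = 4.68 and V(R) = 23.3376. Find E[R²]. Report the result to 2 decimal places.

45.24

E[R²] = V(R) + (E[R])² = 23.3376 + (4.68)² = 45.24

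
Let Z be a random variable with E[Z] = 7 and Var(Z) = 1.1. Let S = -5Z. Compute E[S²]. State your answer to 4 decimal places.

E[-5Z] = -5·7 = -35
Var(-5Z) = (-5)²·1.1 = 27.5
E[S²] = Var(S) + (E[S])² = 27.5 + (-35)² = 1252.5

1252.5000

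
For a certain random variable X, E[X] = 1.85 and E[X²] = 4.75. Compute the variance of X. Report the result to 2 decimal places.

1.33

V(X) = 4.75 − (1.85)² = 1.3275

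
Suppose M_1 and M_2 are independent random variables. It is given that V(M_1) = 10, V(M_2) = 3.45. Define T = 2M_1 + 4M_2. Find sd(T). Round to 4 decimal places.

By independence, V(T) = (2)²V(M_1) + (4)²V(M_2)
= (2)²·10 + (4)²·3.45 = 95.2
sd(T) = √95.2 ≈ 9.7570

9.7570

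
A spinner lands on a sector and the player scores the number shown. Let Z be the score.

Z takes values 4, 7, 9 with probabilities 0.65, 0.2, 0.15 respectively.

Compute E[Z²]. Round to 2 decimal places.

32.35

E[Z²] = (4)²(0.65) + (7)²(0.2) + (9)²(0.15) = 32.35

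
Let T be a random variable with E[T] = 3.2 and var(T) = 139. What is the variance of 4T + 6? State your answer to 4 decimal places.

2224.0000

var(4T + 6) = (4)²·var(T) = 16·139 = 2224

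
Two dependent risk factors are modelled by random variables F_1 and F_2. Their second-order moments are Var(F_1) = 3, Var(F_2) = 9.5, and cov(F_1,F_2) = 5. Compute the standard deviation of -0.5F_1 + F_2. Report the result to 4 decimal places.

Var(-0.5F_1 + F_2) = (-0.5)²·Var(F_1) + (1)²·Var(F_2) + 2·(-0.5)·(1)·cov(F_1,F_2)
= 0.25·3 + 1·9.5 + -1·5 = 5.25
sd(-0.5F_1 + F_2) = √5.25 ≈ 2.2913

2.2913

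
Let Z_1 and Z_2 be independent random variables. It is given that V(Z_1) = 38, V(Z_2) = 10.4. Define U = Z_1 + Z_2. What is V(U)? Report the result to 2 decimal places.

By independence, V(U) = (1)²V(Z_1) + (1)²V(Z_2)
= (1)²·38 + (1)²·10.4 = 48.4

48.40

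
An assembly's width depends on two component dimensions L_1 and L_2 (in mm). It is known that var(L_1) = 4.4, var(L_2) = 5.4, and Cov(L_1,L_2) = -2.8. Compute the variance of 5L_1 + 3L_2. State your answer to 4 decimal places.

var(5L_1 + 3L_2) = (5)²·var(L_1) + (3)²·var(L_2) + 2·(5)·(3)·Cov(L_1,L_2)
= 25·4.4 + 9·5.4 + 30·-2.8 = 74.6

74.6000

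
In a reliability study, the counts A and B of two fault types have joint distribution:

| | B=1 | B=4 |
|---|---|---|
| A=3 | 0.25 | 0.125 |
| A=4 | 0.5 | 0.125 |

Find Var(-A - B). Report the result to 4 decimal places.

1.7344

E[A] = 3.625,  E[B] = 1.75,  E[AB] = 6.25
Var(A) = 13.375 − (3.625)² = 0.234375;  Var(B) = 4.75 − (1.75)² = 1.6875
Cov(A,B) = 6.25 − (3.625)(1.75) = -0.09375
Var(-A - B) = (-1)²·0.234375 + (-1)²·1.6875 + 2·(-1)·(-1)·-0.09375 = 1.734375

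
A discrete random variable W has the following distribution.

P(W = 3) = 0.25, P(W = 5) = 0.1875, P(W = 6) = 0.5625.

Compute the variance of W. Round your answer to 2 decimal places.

1.56

E[W] = (3)(0.25) + (5)(0.1875) + (6)(0.5625) = 5.0625
E[W²] = (3)²(0.25) + (5)²(0.1875) + (6)²(0.5625) = 27.1875
Var(W) = E[W²] − (E[W])² = 27.1875 − (5.0625)² = 1.55859375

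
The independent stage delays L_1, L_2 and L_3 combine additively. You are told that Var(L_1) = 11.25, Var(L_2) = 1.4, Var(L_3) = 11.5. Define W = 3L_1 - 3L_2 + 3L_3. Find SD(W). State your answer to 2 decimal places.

By independence, Var(W) = (3)²Var(L_1) + (-3)²Var(L_2) + (3)²Var(L_3)
= (3)²·11.25 + (-3)²·1.4 + (3)²·11.5 = 217.35
SD(W) = √217.35 ≈ 14.74

14.74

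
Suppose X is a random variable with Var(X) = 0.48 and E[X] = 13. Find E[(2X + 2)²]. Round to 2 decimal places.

785.92

E[2X + 2] = 2·13 + 2 = 28
Var(2X + 2) = (2)²·0.48 = 1.92
E[(2X + 2)²] = Var((2X + 2)) + (E[(2X + 2)])² = 1.92 + (28)² = 785.92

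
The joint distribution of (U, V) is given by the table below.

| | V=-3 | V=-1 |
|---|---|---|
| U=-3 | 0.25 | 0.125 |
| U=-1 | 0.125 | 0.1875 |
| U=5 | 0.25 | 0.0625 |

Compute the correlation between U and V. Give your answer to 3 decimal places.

-0.181

E[U] = 0.125,  E[V] = -2.25
E[UV] = -0.875
Cov(U,V) = E[UV] − E[U]E[V] = -0.875 − (0.125)(-2.25) = -0.59375
var(U) = 11.484375,  var(V) = 0.9375
ρ = -0.59375 / √(11.484375·0.9375) ≈ -0.181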